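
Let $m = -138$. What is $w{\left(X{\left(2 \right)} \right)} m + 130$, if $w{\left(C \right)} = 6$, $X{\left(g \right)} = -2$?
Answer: $-698$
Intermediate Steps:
$w{\left(X{\left(2 \right)} \right)} m + 130 = 6 \left(-138\right) + 130 = -828 + 130 = -698$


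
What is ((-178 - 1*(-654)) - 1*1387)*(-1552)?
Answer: 1413872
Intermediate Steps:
((-178 - 1*(-654)) - 1*1387)*(-1552) = ((-178 + 654) - 1387)*(-1552) = (476 - 1387)*(-1552) = -911*(-1552) = 1413872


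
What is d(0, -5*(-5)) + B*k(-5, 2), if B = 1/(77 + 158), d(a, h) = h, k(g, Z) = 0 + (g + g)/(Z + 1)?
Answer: 3523/141 ≈ 24.986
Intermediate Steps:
k(g, Z) = 2*g/(1 + Z) (k(g, Z) = 0 + (2*g)/(1 + Z) = 0 + 2*g/(1 + Z) = 2*g/(1 + Z))
B = 1/235 ≈ 0.0042553
d(0, -5*(-5)) + B*k(-5, 2) = -5*(-5) + (2*(-5)/(1 + 2))/235 = 25 + (2*(-5)/3)/235 = 25 + (2*(-5)*(⅓))/235 = 25 + (1/235)*(-10/3) = 25 - 2/141 = 3523/141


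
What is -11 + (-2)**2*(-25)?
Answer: -111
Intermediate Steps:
-11 + (-2)**2*(-25) = -11 + 4*(-25) = -11 - 100 = -111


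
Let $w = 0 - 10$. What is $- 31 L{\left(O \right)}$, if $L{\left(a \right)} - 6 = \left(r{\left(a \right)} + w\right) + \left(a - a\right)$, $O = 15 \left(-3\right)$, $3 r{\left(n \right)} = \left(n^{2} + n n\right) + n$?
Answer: $-41261$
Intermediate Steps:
$r{\left(n \right)} = \frac{n}{3} + \frac{2 n^{2}}{3}$ ($r{\left(n \right)} = \frac{\left(n^{2} + n n\right) + n}{3} = \frac{\left(n^{2} + n^{2}\right) + n}{3} = \frac{2 n^{2} + n}{3} = \frac{n + 2 n^{2}}{3} = \frac{n}{3} + \frac{2 n^{2}}{3}$)
$w = -10$
$O = -45$
$L{\left(a \right)} = -4 + \frac{a \left(1 + 2 a\right)}{3}$ ($L{\left(a \right)} = 6 + \left(\left(\frac{a \left(1 + 2 a\right)}{3} - 10\right) + \left(a - a\right)\right) = 6 + \left(\left(-10 + \frac{a \left(1 + 2 a\right)}{3}\right) + 0\right) = 6 + \left(-10 + \frac{a \left(1 + 2 a\right)}{3}\right) = -4 + \frac{a \left(1 + 2 a\right)}{3}$)
$- 31 L{\left(O \right)} = - 31 \left(-4 + \frac{1}{3} \left(-45\right) \left(1 + 2 \left(-45\right)\right)\right) = - 31 \left(-4 + \frac{1}{3} \left(-45\right) \left(1 - 90\right)\right) = - 31 \left(-4 + \frac{1}{3} \left(-45\right) \left(-89\right)\right) = - 31 \left(-4 + 1335\right) = \left(-31\right) 1331 = -41261$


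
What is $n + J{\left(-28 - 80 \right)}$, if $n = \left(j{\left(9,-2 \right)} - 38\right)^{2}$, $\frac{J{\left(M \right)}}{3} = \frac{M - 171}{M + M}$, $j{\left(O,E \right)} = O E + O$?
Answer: $\frac{17703}{8} \approx 2212.9$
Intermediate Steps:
$j{\left(O,E \right)} = O + E O$ ($j{\left(O,E \right)} = E O + O = O + E O$)
$J{\left(M \right)} = \frac{3 \left(-171 + M\right)}{2 M}$ ($J{\left(M \right)} = 3 \frac{M - 171}{M + M} = 3 \frac{-171 + M}{2 M} = \frac{3 \left(-171 + M\right)}{2 M}$)
$n = 2209$ ($n = \left(9 \left(1 - 2\right) - 38\right)^{2} = \left(9 \left(-1\right) - 38\right)^{2} = \left(-9 - 38\right)^{2} = \left(-47\right)^{2} = 2209$)
$n + J{\left(-28 - 80 \right)} = 2209 + \frac{3 \left(-171 - 108\right)}{2 \left(-28 - 80\right)} = 2209 + \frac{3 \left(-171 - 108\right)}{2 \left(-108\right)} = 2209 + \frac{3}{2} \left(- \frac{1}{108}\right) \left(-279\right) = 2209 + \frac{31}{8} = \frac{17703}{8}$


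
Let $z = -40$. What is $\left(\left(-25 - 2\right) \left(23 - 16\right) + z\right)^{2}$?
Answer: $52441$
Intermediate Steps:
$\left(\left(-25 - 2\right) \left(23 - 16\right) + z\right)^{2} = \left(\left(-25 - 2\right) \left(23 - 16\right) - 40\right)^{2} = \left(\left(-27\right) 7 - 40\right)^{2} = \left(-189 - 40\right)^{2} = \left(-229\right)^{2} = 52441$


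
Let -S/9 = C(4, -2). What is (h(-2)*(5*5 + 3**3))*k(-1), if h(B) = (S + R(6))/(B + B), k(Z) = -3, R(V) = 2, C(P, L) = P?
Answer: -1326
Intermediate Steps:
S = -36 (S = -9*4 = -36)
h(B) = -17/B (h(B) = (-36 + 2)/(B + B) = -34*1/(2*B) = -17/B)
(h(-2)*(5*5 + 3**3))*k(-1) = ((-17/(-2))*(5*5 + 3**3))*(-3) = ((-17*(-1/2))*(25 + 27))*(-3) = ((17/2)*52)*(-3) = 442*(-3) = -1326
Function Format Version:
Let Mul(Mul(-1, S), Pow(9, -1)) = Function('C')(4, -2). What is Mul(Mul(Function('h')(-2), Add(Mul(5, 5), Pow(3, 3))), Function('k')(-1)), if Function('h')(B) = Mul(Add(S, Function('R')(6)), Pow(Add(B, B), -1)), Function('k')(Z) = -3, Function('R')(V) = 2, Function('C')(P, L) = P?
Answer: -1326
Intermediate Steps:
S = -36 (S = Mul(-9, 4) = -36)
Function('h')(B) = Mul(-17, Pow(B, -1)) (Function('h')(B) = Mul(Add(-36, 2), Pow(Add(B, B), -1)) = Mul(-34, Pow(Mul(2, B), -1)) = Mul(-34, Mul(Rational(1, 2), Pow(B, -1))) = Mul(-17, Pow(B, -1)))
Mul(Mul(Function('h')(-2), Add(Mul(5, 5), Pow(3, 3))), Function('k')(-1)) = Mul(Mul(Mul(-17, Pow(-2, -1)), Add(Mul(5, 5), Pow(3, 3))), -3) = Mul(Mul(Mul(-17, Rational(-1, 2)), Add(25, 27)), -3) = Mul(Mul(Rational(17, 2), 52), -3) = Mul(442, -3) = -1326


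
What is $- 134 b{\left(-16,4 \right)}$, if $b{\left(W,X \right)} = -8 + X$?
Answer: $536$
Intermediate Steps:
$- 134 b{\left(-16,4 \right)} = - 134 \left(-8 + 4\right) = \left(-134\right) \left(-4\right) = 536$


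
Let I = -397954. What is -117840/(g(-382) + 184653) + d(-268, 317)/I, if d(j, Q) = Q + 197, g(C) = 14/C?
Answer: -1121881737223/1754415825883 ≈ -0.63946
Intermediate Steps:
d(j, Q) = 197 + Q
-117840/(g(-382) + 184653) + d(-268, 317)/I = -117840/(14/(-382) + 184653) + (197 + 317)/(-397954) = -117840/(14*(-1/382) + 184653) + 514*(-1/397954) = -117840/(-7/191 + 184653) - 257/198977 = -117840/35268716/191 - 257/198977 = -117840*191/35268716 - 257/198977 = -5626860/8817179 - 257/198977 = -1121881737223/1754415825883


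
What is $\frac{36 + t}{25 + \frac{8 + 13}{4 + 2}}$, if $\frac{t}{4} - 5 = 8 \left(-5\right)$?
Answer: $- \frac{208}{57} \approx -3.6491$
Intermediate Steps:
$t = -140$ ($t = 20 + 4 \cdot 8 \left(-5\right) = 20 + 4 \left(-40\right) = 20 - 160 = -140$)
$\frac{36 + t}{25 + \frac{8 + 13}{4 + 2}} = \frac{36 - 140}{25 + \frac{8 + 13}{4 + 2}} = - \frac{104}{25 + \frac{21}{6}} = - \frac{104}{25 + 21 \cdot \frac{1}{6}} = - \frac{104}{25 + \frac{7}{2}} = - \frac{104}{\frac{57}{2}} = \left(-104\right) \frac{2}{57} = - \frac{208}{57}$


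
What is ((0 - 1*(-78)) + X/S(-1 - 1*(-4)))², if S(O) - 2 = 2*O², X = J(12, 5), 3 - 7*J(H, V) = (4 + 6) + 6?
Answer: 118962649/19600 ≈ 6069.5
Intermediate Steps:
J(H, V) = -13/7 (J(H, V) = 3/7 - ((4 + 6) + 6)/7 = 3/7 - (10 + 6)/7 = 3/7 - ⅐*16 = 3/7 - 16/7 = -13/7)
X = -13/7 ≈ -1.8571
S(O) = 2 + 2*O²
((0 - 1*(-78)) + X/S(-1 - 1*(-4)))² = ((0 - 1*(-78)) - 13/(7*(2 + 2*(-1 - 1*(-4))²)))² = ((0 + 78) - 13/(7*(2 + 2*(-1 + 4)²)))² = (78 - 13/(7*(2 + 2*3²)))² = (78 - 13/(7*(2 + 2*9)))² = (78 - 13/(7*(2 + 18)))² = (78 - 13/7/20)² = (78 - 13/7*1/20)² = (78 - 13/140)² = (10907/140)² = 118962649/19600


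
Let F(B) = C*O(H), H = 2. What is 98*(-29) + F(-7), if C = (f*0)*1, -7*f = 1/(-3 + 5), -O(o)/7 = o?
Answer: -2842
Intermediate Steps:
O(o) = -7*o
f = -1/14 (f = -1/(7*(-3 + 5)) = -⅐/2 = -⅐*½ = -1/14 ≈ -0.071429)
C = 0 (C = -1/14*0*1 = 0*1 = 0)
F(B) = 0 (F(B) = 0*(-7*2) = 0*(-14) = 0)
98*(-29) + F(-7) = 98*(-29) + 0 = -2842 + 0 = -2842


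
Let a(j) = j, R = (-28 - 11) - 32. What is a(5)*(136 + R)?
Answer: 325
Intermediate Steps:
R = -71 (R = -39 - 32 = -71)
a(5)*(136 + R) = 5*(136 - 71) = 5*65 = 325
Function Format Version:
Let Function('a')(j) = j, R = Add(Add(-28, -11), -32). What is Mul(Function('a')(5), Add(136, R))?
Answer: 325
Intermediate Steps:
R = -71 (R = Add(-39, -32) = -71)
Mul(Function('a')(5), Add(136, R)) = Mul(5, Add(136, -71)) = Mul(5, 65) = 325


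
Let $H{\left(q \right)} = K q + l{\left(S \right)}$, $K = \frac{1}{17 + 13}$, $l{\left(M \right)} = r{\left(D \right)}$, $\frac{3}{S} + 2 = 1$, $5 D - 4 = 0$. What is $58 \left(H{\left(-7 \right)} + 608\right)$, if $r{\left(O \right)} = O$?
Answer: $\frac{529453}{15} \approx 35297.0$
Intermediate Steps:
$D = \frac{4}{5}$ ($D = \frac{4}{5} + \frac{1}{5} \cdot 0 = \frac{4}{5} + 0 = \frac{4}{5} \approx 0.8$)
$S = -3$ ($S = \frac{3}{-2 + 1} = \frac{3}{-1} = 3 \left(-1\right) = -3$)
$l{\left(M \right)} = \frac{4}{5}$
$K = \frac{1}{30} \approx 0.033333$
$H{\left(q \right)} = \frac{4}{5} + \frac{q}{30}$ ($H{\left(q \right)} = \frac{q}{30} + \frac{4}{5} = \frac{4}{5} + \frac{q}{30}$)
$58 \left(H{\left(-7 \right)} + 608\right) = 58 \left(\left(\frac{4}{5} + \frac{1}{30} \left(-7\right)\right) + 608\right) = 58 \left(\left(\frac{4}{5} - \frac{7}{30}\right) + 608\right) = 58 \left(\frac{17}{30} + 608\right) = 58 \cdot \frac{18257}{30} = \frac{529453}{15}$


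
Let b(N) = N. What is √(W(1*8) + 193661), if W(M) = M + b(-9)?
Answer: 2*√48415 ≈ 440.07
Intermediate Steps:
W(M) = -9 + M (W(M) = M - 9 = -9 + M)
√(W(1*8) + 193661) = √((-9 + 1*8) + 193661) = √((-9 + 8) + 193661) = √(-1 + 193661) = √193660 = 2*√48415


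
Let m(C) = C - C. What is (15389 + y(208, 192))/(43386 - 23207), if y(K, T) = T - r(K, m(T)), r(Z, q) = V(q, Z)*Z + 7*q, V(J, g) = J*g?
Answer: 15581/20179 ≈ 0.77214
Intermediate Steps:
m(C) = 0
r(Z, q) = 7*q + q*Z² (r(Z, q) = (q*Z)*Z + 7*q = (Z*q)*Z + 7*q = q*Z² + 7*q = 7*q + q*Z²)
y(K, T) = T (y(K, T) = T - 0*(7 + K²) = T - 1*0 = T + 0 = T)
(15389 + y(208, 192))/(43386 - 23207) = (15389 + 192)/(43386 - 23207) = 15581/20179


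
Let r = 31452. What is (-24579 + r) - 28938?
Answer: -22065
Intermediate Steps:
(-24579 + r) - 28938 = (-24579 + 31452) - 28938 = 6873 - 28938 = -22065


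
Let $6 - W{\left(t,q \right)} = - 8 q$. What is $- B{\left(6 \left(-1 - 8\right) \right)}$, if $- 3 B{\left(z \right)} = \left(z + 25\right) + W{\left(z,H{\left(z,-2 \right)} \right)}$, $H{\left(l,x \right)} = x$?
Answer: $-13$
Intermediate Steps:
$W{\left(t,q \right)} = 6 + 8 q$ ($W{\left(t,q \right)} = 6 - - 8 q = 6 + 8 q$)
$B{\left(z \right)} = -5 - \frac{z}{3}$ ($B{\left(z \right)} = - \frac{\left(z + 25\right) + \left(6 + 8 \left(-2\right)\right)}{3} = - \frac{\left(25 + z\right) + \left(6 - 16\right)}{3} = - \frac{\left(25 + z\right) - 10}{3} = - \frac{15 + z}{3} = -5 - \frac{z}{3}$)
$- B{\left(6 \left(-1 - 8\right) \right)} = - (-5 - \frac{6 \left(-1 - 8\right)}{3}) = - (-5 - \frac{6 \left(-9\right)}{3}) = - (-5 - -18) = - (-5 + 18) = \left(-1\right) 13 = -13$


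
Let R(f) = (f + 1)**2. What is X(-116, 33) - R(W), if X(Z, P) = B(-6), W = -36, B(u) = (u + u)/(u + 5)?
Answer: -1213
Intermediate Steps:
B(u) = 2*u/(5 + u) (B(u) = (2*u)/(5 + u) = 2*u/(5 + u))
R(f) = (1 + f)**2
X(Z, P) = 12 (X(Z, P) = 2*(-6)/(5 - 6) = 2*(-6)/(-1) = 2*(-6)*(-1) = 12)
X(-116, 33) - R(W) = 12 - (1 - 36)**2 = 12 - 1*(-35)**2 = 12 - 1*1225 = 12 - 1225 = -1213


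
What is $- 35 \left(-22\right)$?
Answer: $770$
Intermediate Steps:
$- 35 \left(-22\right) = \left(-1\right) \left(-770\right) = 770$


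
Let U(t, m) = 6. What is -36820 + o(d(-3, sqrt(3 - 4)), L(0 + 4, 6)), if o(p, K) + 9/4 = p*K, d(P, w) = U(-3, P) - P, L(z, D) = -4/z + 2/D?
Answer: -147313/4 ≈ -36828.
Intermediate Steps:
d(P, w) = 6 - P
o(p, K) = -9/4 + K*p (o(p, K) = -9/4 + p*K = -9/4 + K*p)
-36820 + o(d(-3, sqrt(3 - 4)), L(0 + 4, 6)) = -36820 + (-9/4 + (-4/(0 + 4) + 2/6)*(6 - 1*(-3))) = -36820 + (-9/4 + (-4/4 + 2*(1/6))*(6 + 3)) = -36820 + (-9/4 + (-4*1/4 + 1/3)*9) = -36820 + (-9/4 + (-1 + 1/3)*9) = -36820 + (-9/4 - 2/3*9) = -36820 + (-9/4 - 6) = -36820 - 33/4 = -147313/4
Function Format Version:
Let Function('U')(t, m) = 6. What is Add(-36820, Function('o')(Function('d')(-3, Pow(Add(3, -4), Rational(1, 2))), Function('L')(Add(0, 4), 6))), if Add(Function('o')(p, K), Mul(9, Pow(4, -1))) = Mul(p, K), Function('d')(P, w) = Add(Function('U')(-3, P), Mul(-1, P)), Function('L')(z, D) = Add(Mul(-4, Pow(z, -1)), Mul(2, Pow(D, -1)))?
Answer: Rational(-147313, 4) ≈ -36828.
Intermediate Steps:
Function('d')(P, w) = Add(6, Mul(-1, P))
Function('o')(p, K) = Add(Rational(-9, 4), Mul(K, p)) (Function('o')(p, K) = Add(Rational(-9, 4), Mul(p, K)) = Add(Rational(-9, 4), Mul(K, p)))
Add(-36820, Function('o')(Function('d')(-3, Pow(Add(3, -4), Rational(1, 2))), Function('L')(Add(0, 4), 6))) = Add(-36820, Add(Rational(-9, 4), Mul(Add(Mul(-4, Pow(Add(0, 4), -1)), Mul(2, Pow(6, -1))), Add(6, Mul(-1, -3))))) = Add(-36820, Add(Rational(-9, 4), Mul(Add(Mul(-4, Pow(4, -1)), Mul(2, Rational(1, 6))), Add(6, 3)))) = Add(-36820, Add(Rational(-9, 4), Mul(Add(Mul(-4, Rational(1, 4)), Rational(1, 3)), 9))) = Add(-36820, Add(Rational(-9, 4), Mul(Add(-1, Rational(1, 3)), 9))) = Add(-36820, Add(Rational(-9, 4), Mul(Rational(-2, 3), 9))) = Add(-36820, Add(Rational(-9, 4), -6)) = Add(-36820, Rational(-33, 4)) = Rational(-147313, 4)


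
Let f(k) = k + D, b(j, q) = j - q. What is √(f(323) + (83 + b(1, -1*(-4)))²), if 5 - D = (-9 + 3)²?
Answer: 2*√1673 ≈ 81.805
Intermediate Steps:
D = -31 (D = 5 - (-9 + 3)² = 5 - 1*(-6)² = 5 - 1*36 = 5 - 36 = -31)
f(k) = -31 + k (f(k) = k - 31 = -31 + k)
√(f(323) + (83 + b(1, -1*(-4)))²) = √((-31 + 323) + (83 + (1 - (-1)*(-4)))²) = √(292 + (83 + (1 - 1*4))²) = √(292 + (83 + (1 - 4))²) = √(292 + (83 - 3)²) = √(292 + 80²) = √(292 + 6400) = √6692 = 2*√1673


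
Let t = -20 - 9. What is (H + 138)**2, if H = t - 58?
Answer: 2601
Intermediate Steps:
t = -29
H = -87 (H = -29 - 58 = -87)
(H + 138)**2 = (-87 + 138)**2 = 51**2 = 2601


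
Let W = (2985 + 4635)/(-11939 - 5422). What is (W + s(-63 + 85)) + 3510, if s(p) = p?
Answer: 20437144/5787 ≈ 3531.6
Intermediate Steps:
W = -2540/5787 (W = 7620/(-17361) = 7620*(-1/17361) = -2540/5787 ≈ -0.43891)
(W + s(-63 + 85)) + 3510 = (-2540/5787 + (-63 + 85)) + 3510 = (-2540/5787 + 22) + 3510 = 124774/5787 + 3510 = 20437144/5787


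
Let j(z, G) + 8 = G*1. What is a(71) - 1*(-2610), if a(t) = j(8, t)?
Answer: 2673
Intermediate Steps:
j(z, G) = -8 + G (j(z, G) = -8 + G*1 = -8 + G)
a(t) = -8 + t
a(71) - 1*(-2610) = (-8 + 71) - 1*(-2610) = 63 + 2610 = 2673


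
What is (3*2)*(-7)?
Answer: -42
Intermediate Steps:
(3*2)*(-7) = 6*(-7) = -42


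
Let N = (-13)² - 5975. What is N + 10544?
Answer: 4738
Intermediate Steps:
N = -5806 (N = 169 - 5975 = -5806)
N + 10544 = -5806 + 10544 = 4738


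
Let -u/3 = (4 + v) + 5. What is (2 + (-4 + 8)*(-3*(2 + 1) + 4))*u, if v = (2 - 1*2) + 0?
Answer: 486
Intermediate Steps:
v = 0 (v = (2 - 2) + 0 = 0 + 0 = 0)
u = -27 (u = -3*((4 + 0) + 5) = -3*(4 + 5) = -3*9 = -27)
(2 + (-4 + 8)*(-3*(2 + 1) + 4))*u = (2 + (-4 + 8)*(-3*(2 + 1) + 4))*(-27) = (2 + 4*(-3*3 + 4))*(-27) = (2 + 4*(-9 + 4))*(-27) = (2 + 4*(-5))*(-27) = (2 - 20)*(-27) = -18*(-27) = 486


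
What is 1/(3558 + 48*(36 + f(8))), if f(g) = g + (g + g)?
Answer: 1/6438 ≈ 0.00015533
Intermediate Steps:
f(g) = 3*g (f(g) = g + 2*g = 3*g)
1/(3558 + 48*(36 + f(8))) = 1/(3558 + 48*(36 + 3*8)) = 1/(3558 + 48*(36 + 24)) = 1/(3558 + 48*60) = 1/(3558 + 2880) = 1/6438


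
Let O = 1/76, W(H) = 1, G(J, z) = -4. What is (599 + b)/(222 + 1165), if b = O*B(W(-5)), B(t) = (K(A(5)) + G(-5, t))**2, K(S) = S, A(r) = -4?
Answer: 11397/26353 ≈ 0.43247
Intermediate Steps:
B(t) = 64 (B(t) = (-4 - 4)**2 = (-8)**2 = 64)
O = 1/76 ≈ 0.013158
b = 16/19 (b = (1/76)*64 = 16/19 ≈ 0.84210)
(599 + b)/(222 + 1165) = (599 + 16/19)/(222 + 1165) = (11397/19)/1387 = (11397/19)*(1/1387) = 11397/26353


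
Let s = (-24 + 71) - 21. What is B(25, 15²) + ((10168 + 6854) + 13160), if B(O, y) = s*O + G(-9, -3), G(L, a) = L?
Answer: 30823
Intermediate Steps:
s = 26 (s = 47 - 21 = 26)
B(O, y) = -9 + 26*O (B(O, y) = 26*O - 9 = -9 + 26*O)
B(25, 15²) + ((10168 + 6854) + 13160) = (-9 + 26*25) + ((10168 + 6854) + 13160) = (-9 + 650) + (17022 + 13160) = 641 + 30182 = 30823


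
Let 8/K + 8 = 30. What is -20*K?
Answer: -80/11 ≈ -7.2727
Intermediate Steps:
K = 4/11 (K = 8/(-8 + 30) = 8/22 = 8*(1/22) = 4/11 ≈ 0.36364)
-20*K = -20*4/11 = -80/11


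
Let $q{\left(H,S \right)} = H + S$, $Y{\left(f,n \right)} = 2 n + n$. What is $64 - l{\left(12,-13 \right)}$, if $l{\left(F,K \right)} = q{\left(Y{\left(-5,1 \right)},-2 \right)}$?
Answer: $63$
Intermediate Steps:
$Y{\left(f,n \right)} = 3 n$
$l{\left(F,K \right)} = 1$ ($l{\left(F,K \right)} = 3 \cdot 1 - 2 = 3 - 2 = 1$)
$64 - l{\left(12,-13 \right)} = 64 - 1 = 63$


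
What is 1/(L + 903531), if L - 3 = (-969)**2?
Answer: 1/1842495 ≈ 5.4274e-7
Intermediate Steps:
L = 938964 (L = 3 + (-969)**2 = 3 + 938961 = 938964)
1/(L + 903531) = 1/(938964 + 903531) = 1/1842495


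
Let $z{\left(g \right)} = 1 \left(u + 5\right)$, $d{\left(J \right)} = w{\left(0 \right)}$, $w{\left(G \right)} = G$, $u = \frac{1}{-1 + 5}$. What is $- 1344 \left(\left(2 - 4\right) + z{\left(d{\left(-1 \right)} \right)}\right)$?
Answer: $-4368$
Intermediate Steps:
$u = \frac{1}{4} \approx 0.25$
$d{\left(J \right)} = 0$
$z{\left(g \right)} = \frac{21}{4}$ ($z{\left(g \right)} = 1 \left(\frac{1}{4} + 5\right) = 1 \cdot \frac{21}{4} = \frac{21}{4}$)
$- 1344 \left(\left(2 - 4\right) + z{\left(d{\left(-1 \right)} \right)}\right) = - 1344 \left(\left(2 - 4\right) + \frac{21}{4}\right) = - 1344 \left(-2 + \frac{21}{4}\right) = \left(-1344\right) \frac{13}{4} = -4368$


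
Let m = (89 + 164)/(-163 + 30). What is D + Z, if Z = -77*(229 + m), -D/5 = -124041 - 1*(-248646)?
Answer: -12169719/19 ≈ -6.4051e+5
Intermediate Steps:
D = -623025 (D = -5*(-124041 - 1*(-248646)) = -5*(-124041 + 248646) = -5*124605 = -623025)
m = -253/133 (m = 253/(-133) = 253*(-1/133) = -253/133 ≈ -1.9023)
Z = -332244/19 (Z = -77*(229 - 253/133) = -77*30204/133 = -332244/19 ≈ -17487.)
D + Z = -623025 - 332244/19 = -12169719/19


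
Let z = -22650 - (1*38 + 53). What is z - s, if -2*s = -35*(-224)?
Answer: -18821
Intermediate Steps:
s = -3920 (s = -(-35)*(-224)/2 = -1/2*7840 = -3920)
z = -22741 (z = -22650 - (38 + 53) = -22650 - 1*91 = -22650 - 91 = -22741)
z - s = -22741 - 1*(-3920) = -22741 + 3920 = -18821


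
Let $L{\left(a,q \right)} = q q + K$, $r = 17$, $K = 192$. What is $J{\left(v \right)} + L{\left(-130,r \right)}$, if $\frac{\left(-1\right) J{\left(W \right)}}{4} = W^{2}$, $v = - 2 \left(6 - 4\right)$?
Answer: $417$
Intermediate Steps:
$L{\left(a,q \right)} = 192 + q^{2}$ ($L{\left(a,q \right)} = q q + 192 = q^{2} + 192 = 192 + q^{2}$)
$v = -4$ ($v = \left(-2\right) 2 = -4$)
$J{\left(W \right)} = - 4 W^{2}$
$J{\left(v \right)} + L{\left(-130,r \right)} = - 4 \left(-4\right)^{2} + \left(192 + 17^{2}\right) = \left(-4\right) 16 + \left(192 + 289\right) = -64 + 481 = 417$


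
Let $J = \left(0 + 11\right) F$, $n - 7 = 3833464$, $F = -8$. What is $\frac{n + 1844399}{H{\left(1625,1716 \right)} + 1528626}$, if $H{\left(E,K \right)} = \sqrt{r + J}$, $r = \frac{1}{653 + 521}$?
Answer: $\frac{679302987704792}{182885520260649} - \frac{1135574 i \sqrt{13476346}}{182885520260649} \approx 3.7144 - 2.2794 \cdot 10^{-5} i$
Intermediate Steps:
$n = 3833471$ ($n = 7 + 3833464 = 3833471$)
$J = -88$ ($J = \left(0 + 11\right) \left(-8\right) = 11 \left(-8\right) = -88$)
$r = \frac{1}{1174} \approx 0.00085179$
$H{\left(E,K \right)} = \frac{3 i \sqrt{13476346}}{1174}$ ($H{\left(E,K \right)} = \sqrt{\frac{1}{1174} - 88} = \sqrt{- \frac{103311}{1174}} = \frac{3 i \sqrt{13476346}}{1174}$)
$\frac{n + 1844399}{H{\left(1625,1716 \right)} + 1528626} = \frac{3833471 + 1844399}{\frac{3 i \sqrt{13476346}}{1174} + 1528626} = \frac{5677870}{1528626 + \frac{3 i \sqrt{13476346}}{1174}}$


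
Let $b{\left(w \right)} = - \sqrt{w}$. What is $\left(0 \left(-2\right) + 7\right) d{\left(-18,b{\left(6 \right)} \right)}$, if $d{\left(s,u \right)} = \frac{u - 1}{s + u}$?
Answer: $\frac{14}{53} + \frac{119 \sqrt{6}}{318} \approx 1.1808$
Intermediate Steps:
$d{\left(s,u \right)} = \frac{-1 + u}{s + u}$
$\left(0 \left(-2\right) + 7\right) d{\left(-18,b{\left(6 \right)} \right)} = \left(0 \left(-2\right) + 7\right) \frac{-1 - \sqrt{6}}{-18 - \sqrt{6}} = \left(0 + 7\right) \frac{-1 - \sqrt{6}}{-18 - \sqrt{6}} = 7 \frac{-1 - \sqrt{6}}{-18 - \sqrt{6}} = \frac{7 \left(-1 - \sqrt{6}\right)}{-18 - \sqrt{6}}$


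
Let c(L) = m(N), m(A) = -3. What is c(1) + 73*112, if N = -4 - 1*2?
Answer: 8173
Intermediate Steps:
N = -6 (N = -4 - 2 = -6)
c(L) = -3
c(1) + 73*112 = -3 + 73*112 = -3 + 8176 = 8173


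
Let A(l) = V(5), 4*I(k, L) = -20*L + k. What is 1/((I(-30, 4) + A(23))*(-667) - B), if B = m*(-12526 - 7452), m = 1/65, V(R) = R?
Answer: 130/1990931 ≈ 6.5296e-5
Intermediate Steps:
I(k, L) = -5*L + k/4 (I(k, L) = (-20*L + k)/4 = (k - 20*L)/4 = -5*L + k/4)
m = 1/65 ≈ 0.015385
A(l) = 5
B = -19978/65 (B = (-12526 - 7452)/65 = (1/65)*(-19978) = -19978/65 ≈ -307.35)
1/((I(-30, 4) + A(23))*(-667) - B) = 1/(((-5*4 + (¼)*(-30)) + 5)*(-667) - 1*(-19978/65)) = 1/(((-20 - 15/2) + 5)*(-667) + 19978/65) = 1/((-55/2 + 5)*(-667) + 19978/65) = 1/(-45/2*(-667) + 19978/65) = 1/(30015/2 + 19978/65) = 1/(1990931/130) = 130/1990931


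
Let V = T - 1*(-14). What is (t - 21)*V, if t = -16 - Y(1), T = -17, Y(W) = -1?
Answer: 108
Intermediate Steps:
t = -15 (t = -16 - 1*(-1) = -16 + 1 = -15)
V = -3 (V = -17 - 1*(-14) = -17 + 14 = -3)
(t - 21)*V = (-15 - 21)*(-3) = -36*(-3) = 108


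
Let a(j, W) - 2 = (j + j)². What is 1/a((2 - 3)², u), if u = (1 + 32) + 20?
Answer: ⅙ ≈ 0.16667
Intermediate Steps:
u = 53 (u = 33 + 20 = 53)
a(j, W) = 2 + 4*j² (a(j, W) = 2 + (j + j)² = 2 + (2*j)² = 2 + 4*j²)
1/a((2 - 3)², u) = 1/(2 + 4*((2 - 3)²)²) = 1/(2 + 4*((-1)²)²) = 1/(2 + 4*1²) = 1/(2 + 4*1) = 1/(2 + 4) = 1/6 = ⅙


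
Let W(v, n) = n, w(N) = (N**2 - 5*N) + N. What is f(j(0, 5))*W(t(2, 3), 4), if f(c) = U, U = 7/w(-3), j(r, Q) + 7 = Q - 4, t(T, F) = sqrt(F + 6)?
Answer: 4/3 ≈ 1.3333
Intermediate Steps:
w(N) = N**2 - 4*N
t(T, F) = sqrt(6 + F)
j(r, Q) = -11 + Q (j(r, Q) = -7 + (Q - 4) = -7 + (-4 + Q) = -11 + Q)
U = 1/3 (U = 7/((-3*(-4 - 3))) = 7/((-3*(-7))) = 7/21 = 7*(1/21) = 1/3 ≈ 0.33333)
f(c) = 1/3
f(j(0, 5))*W(t(2, 3), 4) = (1/3)*4 = 4/3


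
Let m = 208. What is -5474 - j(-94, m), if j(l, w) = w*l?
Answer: 14078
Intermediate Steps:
j(l, w) = l*w
-5474 - j(-94, m) = -5474 - (-94)*208 = -5474 - 1*(-19552) = -5474 + 19552 = 14078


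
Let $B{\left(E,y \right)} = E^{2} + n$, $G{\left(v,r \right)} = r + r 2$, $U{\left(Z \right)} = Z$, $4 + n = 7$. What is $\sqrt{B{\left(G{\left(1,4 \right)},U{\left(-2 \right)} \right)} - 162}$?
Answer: $i \sqrt{15} \approx 3.873 i$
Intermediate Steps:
$n = 3$ ($n = -4 + 7 = 3$)
$G{\left(v,r \right)} = 3 r$ ($G{\left(v,r \right)} = r + 2 r = 3 r$)
$B{\left(E,y \right)} = 3 + E^{2}$ ($B{\left(E,y \right)} = E^{2} + 3 = 3 + E^{2}$)
$\sqrt{B{\left(G{\left(1,4 \right)},U{\left(-2 \right)} \right)} - 162} = \sqrt{\left(3 + \left(3 \cdot 4\right)^{2}\right) - 162} = \sqrt{\left(3 + 12^{2}\right) - 162} = \sqrt{\left(3 + 144\right) - 162} = \sqrt{147 - 162} = \sqrt{-15} = i \sqrt{15}$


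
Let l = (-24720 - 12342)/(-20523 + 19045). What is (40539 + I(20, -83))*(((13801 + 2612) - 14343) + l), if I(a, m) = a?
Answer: 62795917899/739 ≈ 8.4974e+7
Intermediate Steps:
l = 18531/739 (l = -37062/(-1478) = -37062*(-1/1478) = 18531/739 ≈ 25.076)
(40539 + I(20, -83))*(((13801 + 2612) - 14343) + l) = (40539 + 20)*(((13801 + 2612) - 14343) + 18531/739) = 40559*((16413 - 14343) + 18531/739) = 40559*(2070 + 18531/739) = 40559*(1548261/739) = 62795917899/739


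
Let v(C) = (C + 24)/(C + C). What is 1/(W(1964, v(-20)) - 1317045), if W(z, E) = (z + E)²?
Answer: 100/253985821 ≈ 3.9372e-7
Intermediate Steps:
v(C) = (24 + C)/(2*C) (v(C) = (24 + C)/((2*C)) = (24 + C)*(1/(2*C)) = (24 + C)/(2*C))
W(z, E) = (E + z)²
1/(W(1964, v(-20)) - 1317045) = 1/(((½)*(24 - 20)/(-20) + 1964)² - 1317045) = 1/(((½)*(-1/20)*4 + 1964)² - 1317045) = 1/((-⅒ + 1964)² - 1317045) = 1/((19639/10)² - 1317045) = 1/(385690321/100 - 1317045) = 1/(253985821/100) = 100/253985821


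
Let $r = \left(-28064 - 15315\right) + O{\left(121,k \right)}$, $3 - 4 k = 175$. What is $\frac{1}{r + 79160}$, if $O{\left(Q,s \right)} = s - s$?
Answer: $\frac{1}{35781} \approx 2.7948 \cdot 10^{-5}$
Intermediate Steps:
$k = -43$ ($k = \frac{3}{4} - \frac{175}{4} = -43$)
$O{\left(Q,s \right)} = 0$
$r = -43379$ ($r = \left(-28064 - 15315\right) + 0 = -43379 + 0 = -43379$)
$\frac{1}{r + 79160} = \frac{1}{-43379 + 79160} = \frac{1}{35781}$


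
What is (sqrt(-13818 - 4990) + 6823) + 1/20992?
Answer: 143228417/20992 + 2*I*sqrt(4702) ≈ 6823.0 + 137.14*I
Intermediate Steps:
(sqrt(-13818 - 4990) + 6823) + 1/20992 = (sqrt(-18808) + 6823) + 1/20992 = (2*I*sqrt(4702) + 6823) + 1/20992 = (6823 + 2*I*sqrt(4702)) + 1/20992 = 143228417/20992 + 2*I*sqrt(4702)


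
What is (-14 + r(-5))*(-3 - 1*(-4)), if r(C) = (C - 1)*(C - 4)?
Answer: 40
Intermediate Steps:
r(C) = (-1 + C)*(-4 + C)
(-14 + r(-5))*(-3 - 1*(-4)) = (-14 + (4 + (-5)² - 5*(-5)))*(-3 - 1*(-4)) = (-14 + (4 + 25 + 25))*(-3 + 4) = (-14 + 54)*1 = 40*1 = 40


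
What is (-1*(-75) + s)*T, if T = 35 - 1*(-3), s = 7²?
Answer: 4712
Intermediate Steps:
s = 49
T = 38 (T = 35 + 3 = 38)
(-1*(-75) + s)*T = (-1*(-75) + 49)*38 = (75 + 49)*38 = 124*38 = 4712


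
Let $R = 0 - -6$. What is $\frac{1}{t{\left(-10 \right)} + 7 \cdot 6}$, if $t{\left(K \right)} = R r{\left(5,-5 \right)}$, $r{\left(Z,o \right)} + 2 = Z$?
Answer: $\frac{1}{60} \approx 0.016667$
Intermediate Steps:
$r{\left(Z,o \right)} = -2 + Z$
$R = 6$ ($R = 0 + 6 = 6$)
$t{\left(K \right)} = 18$ ($t{\left(K \right)} = 6 \left(-2 + 5\right) = 6 \cdot 3 = 18$)
$\frac{1}{t{\left(-10 \right)} + 7 \cdot 6} = \frac{1}{18 + 7 \cdot 6} = \frac{1}{18 + 42} = \frac{1}{60}$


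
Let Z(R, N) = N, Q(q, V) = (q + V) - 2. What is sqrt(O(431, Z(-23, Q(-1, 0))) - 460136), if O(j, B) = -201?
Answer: I*sqrt(460337) ≈ 678.48*I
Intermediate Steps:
Q(q, V) = -2 + V + q (Q(q, V) = (V + q) - 2 = -2 + V + q)
sqrt(O(431, Z(-23, Q(-1, 0))) - 460136) = sqrt(-201 - 460136) = sqrt(-460337) = I*sqrt(460337)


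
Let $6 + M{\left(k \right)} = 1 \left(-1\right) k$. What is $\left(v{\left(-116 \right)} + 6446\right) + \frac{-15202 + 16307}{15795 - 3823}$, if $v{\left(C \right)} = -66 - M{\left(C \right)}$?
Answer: $\frac{75065545}{11972} \approx 6270.1$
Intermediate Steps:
$M{\left(k \right)} = -6 - k$ ($M{\left(k \right)} = -6 + 1 \left(-1\right) k = -6 - k$)
$v{\left(C \right)} = -60 + C$ ($v{\left(C \right)} = -66 - \left(-6 - C\right) = -66 + \left(6 + C\right) = -60 + C$)
$\left(v{\left(-116 \right)} + 6446\right) + \frac{-15202 + 16307}{15795 - 3823} = \left(\left(-60 - 116\right) + 6446\right) + \frac{-15202 + 16307}{15795 - 3823} = \left(-176 + 6446\right) + \frac{1105}{11972} = 6270 + 1105 \cdot \frac{1}{11972} = 6270 + \frac{1105}{11972} = \frac{75065545}{11972}$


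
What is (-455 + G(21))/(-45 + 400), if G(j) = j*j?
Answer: -14/355 ≈ -0.039437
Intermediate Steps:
G(j) = j**2
(-455 + G(21))/(-45 + 400) = (-455 + 21**2)/(-45 + 400) = (-455 + 441)/355 = -14*1/355 = -14/355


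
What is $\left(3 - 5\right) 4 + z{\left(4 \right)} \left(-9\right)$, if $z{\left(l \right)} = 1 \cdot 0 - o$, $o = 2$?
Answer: $10$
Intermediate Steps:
$z{\left(l \right)} = -2$ ($z{\left(l \right)} = 1 \cdot 0 - 2 = 0 - 2 = -2$)
$\left(3 - 5\right) 4 + z{\left(4 \right)} \left(-9\right) = \left(3 - 5\right) 4 - -18 = \left(-2\right) 4 + 18 = -8 + 18 = 10$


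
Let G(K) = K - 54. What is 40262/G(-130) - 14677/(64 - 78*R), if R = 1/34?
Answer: -44072247/96508 ≈ -456.67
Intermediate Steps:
R = 1/34 ≈ 0.029412
G(K) = -54 + K
40262/G(-130) - 14677/(64 - 78*R) = 40262/(-54 - 130) - 14677/(64 - 78*1/34) = 40262/(-184) - 14677/(64 - 39/17) = 40262*(-1/184) - 14677/1049/17 = -20131/92 - 14677*17/1049 = -20131/92 - 249509/1049 = -44072247/96508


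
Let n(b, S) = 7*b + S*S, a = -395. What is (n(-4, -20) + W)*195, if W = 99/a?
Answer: 5726799/79 ≈ 72491.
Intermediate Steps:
n(b, S) = S² + 7*b (n(b, S) = 7*b + S² = S² + 7*b)
W = -99/395 (W = 99/(-395) = 99*(-1/395) = -99/395 ≈ -0.25063)
(n(-4, -20) + W)*195 = (((-20)² + 7*(-4)) - 99/395)*195 = ((400 - 28) - 99/395)*195 = (372 - 99/395)*195 = (146841/395)*195 = 5726799/79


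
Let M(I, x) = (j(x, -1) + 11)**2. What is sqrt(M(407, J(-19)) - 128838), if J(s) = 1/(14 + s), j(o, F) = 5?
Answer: I*sqrt(128582) ≈ 358.58*I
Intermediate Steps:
M(I, x) = 256 (M(I, x) = (5 + 11)**2 = 16**2 = 256)
sqrt(M(407, J(-19)) - 128838) = sqrt(256 - 128838) = sqrt(-128582) = I*sqrt(128582)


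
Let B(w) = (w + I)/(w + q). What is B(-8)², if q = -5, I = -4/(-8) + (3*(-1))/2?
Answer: 81/169 ≈ 0.47929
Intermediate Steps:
I = -1 (I = -4*(-⅛) - 3*½ = ½ - 3/2 = -1)
B(w) = (-1 + w)/(-5 + w) (B(w) = (w - 1)/(w - 5) = (-1 + w)/(-5 + w))
B(-8)² = ((-1 - 8)/(-5 - 8))² = (-9/(-13))² = (-1/13*(-9))² = (9/13)² = 81/169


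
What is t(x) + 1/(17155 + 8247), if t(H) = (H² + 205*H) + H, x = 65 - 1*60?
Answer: 26799111/25402 ≈ 1055.0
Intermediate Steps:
x = 5 (x = 65 - 60 = 5)
t(H) = H² + 206*H
t(x) + 1/(17155 + 8247) = 5*(206 + 5) + 1/(17155 + 8247) = 5*211 + 1/25402 = 1055 + 1/25402 = 26799111/25402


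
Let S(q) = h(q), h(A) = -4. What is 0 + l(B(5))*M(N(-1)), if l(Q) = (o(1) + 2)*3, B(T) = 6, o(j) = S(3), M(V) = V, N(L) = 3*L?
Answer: 18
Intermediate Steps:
S(q) = -4
o(j) = -4
l(Q) = -6 (l(Q) = (-4 + 2)*3 = -2*3 = -6)
0 + l(B(5))*M(N(-1)) = 0 - 18*(-1) = 0 - 6*(-3) = 0 + 18 = 18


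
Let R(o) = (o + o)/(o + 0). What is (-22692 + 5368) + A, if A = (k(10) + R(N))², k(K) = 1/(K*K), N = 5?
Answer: -173199599/10000 ≈ -17320.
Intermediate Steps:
R(o) = 2 (R(o) = (2*o)/o = 2)
k(K) = K⁻² (k(K) = 1/(K²) = K⁻²)
A = 40401/10000 (A = (10⁻² + 2)² = (1/100 + 2)² = (201/100)² = 40401/10000 ≈ 4.0401)
(-22692 + 5368) + A = (-22692 + 5368) + 40401/10000 = -17324 + 40401/10000 = -173199599/10000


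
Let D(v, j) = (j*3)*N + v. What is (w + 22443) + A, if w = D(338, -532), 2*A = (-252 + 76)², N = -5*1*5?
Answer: 78169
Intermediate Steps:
N = -25 (N = -5*5 = -25)
D(v, j) = v - 75*j (D(v, j) = (j*3)*(-25) + v = (3*j)*(-25) + v = -75*j + v = v - 75*j)
A = 15488 (A = (-252 + 76)²/2 = (½)*(-176)² = (½)*30976 = 15488)
w = 40238 (w = 338 - 75*(-532) = 338 + 39900 = 40238)
(w + 22443) + A = (40238 + 22443) + 15488 = 62681 + 15488 = 78169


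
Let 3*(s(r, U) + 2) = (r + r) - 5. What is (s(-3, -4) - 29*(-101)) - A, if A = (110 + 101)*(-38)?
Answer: 32824/3 ≈ 10941.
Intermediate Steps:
s(r, U) = -11/3 + 2*r/3 (s(r, U) = -2 + ((r + r) - 5)/3 = -2 + (2*r - 5)/3 = -2 + (-5 + 2*r)/3 = -2 + (-5/3 + 2*r/3) = -11/3 + 2*r/3)
A = -8018 (A = 211*(-38) = -8018)
(s(-3, -4) - 29*(-101)) - A = ((-11/3 + (⅔)*(-3)) - 29*(-101)) - 1*(-8018) = ((-11/3 - 2) + 2929) + 8018 = (-17/3 + 2929) + 8018 = 8770/3 + 8018 = 32824/3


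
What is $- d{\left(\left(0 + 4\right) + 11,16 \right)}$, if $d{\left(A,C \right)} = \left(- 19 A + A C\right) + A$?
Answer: $30$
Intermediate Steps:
$d{\left(A,C \right)} = - 18 A + A C$
$- d{\left(\left(0 + 4\right) + 11,16 \right)} = - \left(\left(0 + 4\right) + 11\right) \left(-18 + 16\right) = - \left(4 + 11\right) \left(-2\right) = - 15 \left(-2\right) = \left(-1\right) \left(-30\right) = 30$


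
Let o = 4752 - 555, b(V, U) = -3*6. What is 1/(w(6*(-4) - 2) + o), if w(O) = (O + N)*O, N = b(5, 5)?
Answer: 1/5341 ≈ 0.00018723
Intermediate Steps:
b(V, U) = -18
N = -18
o = 4197
w(O) = O*(-18 + O) (w(O) = (O - 18)*O = (-18 + O)*O = O*(-18 + O))
1/(w(6*(-4) - 2) + o) = 1/((6*(-4) - 2)*(-18 + (6*(-4) - 2)) + 4197) = 1/((-24 - 2)*(-18 + (-24 - 2)) + 4197) = 1/(-26*(-18 - 26) + 4197) = 1/(-26*(-44) + 4197) = 1/(1144 + 4197) = 1/5341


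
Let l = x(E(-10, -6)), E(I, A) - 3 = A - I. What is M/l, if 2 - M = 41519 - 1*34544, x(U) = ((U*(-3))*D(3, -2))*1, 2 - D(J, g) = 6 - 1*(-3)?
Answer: -6973/147 ≈ -47.435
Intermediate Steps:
D(J, g) = -7 (D(J, g) = 2 - (6 - 1*(-3)) = 2 - (6 + 3) = 2 - 1*9 = 2 - 9 = -7)
E(I, A) = 3 + A - I (E(I, A) = 3 + (A - I) = 3 + A - I)
x(U) = 21*U (x(U) = ((U*(-3))*(-7))*1 = (-3*U*(-7))*1 = (21*U)*1 = 21*U)
l = 147 (l = 21*(3 - 6 - 1*(-10)) = 21*(3 - 6 + 10) = 21*7 = 147)
M = -6973 (M = 2 - (41519 - 1*34544) = 2 - (41519 - 34544) = 2 - 1*6975 = 2 - 6975 = -6973)
M/l = -6973/147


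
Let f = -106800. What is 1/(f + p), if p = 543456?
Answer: 1/436656 ≈ 2.2901e-6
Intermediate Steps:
1/(f + p) = 1/(-106800 + 543456) = 1/436656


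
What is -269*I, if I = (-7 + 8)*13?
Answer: -3497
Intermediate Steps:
I = 13 (I = 1*13 = 13)
-269*I = -269*13 = -3497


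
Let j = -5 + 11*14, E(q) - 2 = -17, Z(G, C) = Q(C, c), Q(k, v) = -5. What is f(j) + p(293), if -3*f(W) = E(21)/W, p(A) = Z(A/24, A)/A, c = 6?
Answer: 720/43657 ≈ 0.016492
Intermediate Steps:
Z(G, C) = -5
E(q) = -15 (E(q) = 2 - 17 = -15)
p(A) = -5/A
j = 149 (j = -5 + 154 = 149)
f(W) = 5/W (f(W) = -(-5)/W = 5/W)
f(j) + p(293) = 5/149 - 5/293 = 720/43657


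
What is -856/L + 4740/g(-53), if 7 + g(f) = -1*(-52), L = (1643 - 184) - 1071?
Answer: 30010/291 ≈ 103.13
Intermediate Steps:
L = 388 (L = 1459 - 1071 = 388)
g(f) = 45 (g(f) = -7 - 1*(-52) = -7 + 52 = 45)
-856/L + 4740/g(-53) = -856/388 + 4740/45 = -856*1/388 + 4740*(1/45) = -214/97 + 316/3 = 30010/291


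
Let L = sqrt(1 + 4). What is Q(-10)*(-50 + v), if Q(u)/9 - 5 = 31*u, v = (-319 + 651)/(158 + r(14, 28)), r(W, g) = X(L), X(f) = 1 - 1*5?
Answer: 10112580/77 ≈ 1.3133e+5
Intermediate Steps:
L = sqrt(5) ≈ 2.2361
X(f) = -4 (X(f) = 1 - 5 = -4)
r(W, g) = -4
v = 166/77 (v = (-319 + 651)/(158 - 4) = 332/154 = 332*(1/154) = 166/77 ≈ 2.1558)
Q(u) = 45 + 279*u (Q(u) = 45 + 9*(31*u) = 45 + 279*u)
Q(-10)*(-50 + v) = (45 + 279*(-10))*(-50 + 166/77) = (45 - 2790)*(-3684/77) = -2745*(-3684/77) = 10112580/77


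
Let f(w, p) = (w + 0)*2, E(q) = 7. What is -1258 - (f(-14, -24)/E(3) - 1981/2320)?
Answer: -2907299/2320 ≈ -1253.1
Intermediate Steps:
f(w, p) = 2*w (f(w, p) = w*2 = 2*w)
-1258 - (f(-14, -24)/E(3) - 1981/2320) = -1258 - ((2*(-14))/7 - 1981/2320) = -1258 - (-28*1/7 - 1981*1/2320) = -1258 - (-4 - 1981/2320) = -1258 - 1*(-11261/2320) = -1258 + 11261/2320 = -2907299/2320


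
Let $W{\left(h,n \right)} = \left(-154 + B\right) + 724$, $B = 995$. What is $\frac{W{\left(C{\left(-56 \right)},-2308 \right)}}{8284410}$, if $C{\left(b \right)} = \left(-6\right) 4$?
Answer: $\frac{313}{1656882} \approx 0.00018891$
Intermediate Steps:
$C{\left(b \right)} = -24$
$W{\left(h,n \right)} = 1565$ ($W{\left(h,n \right)} = \left(-154 + 995\right) + 724 = 841 + 724 = 1565$)
$\frac{W{\left(C{\left(-56 \right)},-2308 \right)}}{8284410} = \frac{1565}{8284410} = 1565 \cdot \frac{1}{8284410} = \frac{313}{1656882}$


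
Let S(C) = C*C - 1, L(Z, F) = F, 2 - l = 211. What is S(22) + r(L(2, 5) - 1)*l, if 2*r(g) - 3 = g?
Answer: -497/2 ≈ -248.50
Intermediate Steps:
l = -209 (l = 2 - 1*211 = 2 - 211 = -209)
r(g) = 3/2 + g/2
S(C) = -1 + C² (S(C) = C² - 1 = -1 + C²)
S(22) + r(L(2, 5) - 1)*l = (-1 + 22²) + (3/2 + (5 - 1)/2)*(-209) = (-1 + 484) + (3/2 + (½)*4)*(-209) = 483 + (3/2 + 2)*(-209) = 483 + (7/2)*(-209) = 483 - 1463/2 = -497/2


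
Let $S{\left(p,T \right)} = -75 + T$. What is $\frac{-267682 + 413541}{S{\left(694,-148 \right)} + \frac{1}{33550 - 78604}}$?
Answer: $- \frac{6571531386}{10047043} \approx -654.08$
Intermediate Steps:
$\frac{-267682 + 413541}{S{\left(694,-148 \right)} + \frac{1}{33550 - 78604}} = \frac{-267682 + 413541}{\left(-75 - 148\right) + \frac{1}{33550 - 78604}} = \frac{145859}{-223 + \frac{1}{-45054}} = \frac{145859}{-223 - \frac{1}{45054}} = \frac{145859}{- \frac{10047043}{45054}} = 145859 \left(- \frac{45054}{10047043}\right) = - \frac{6571531386}{10047043}$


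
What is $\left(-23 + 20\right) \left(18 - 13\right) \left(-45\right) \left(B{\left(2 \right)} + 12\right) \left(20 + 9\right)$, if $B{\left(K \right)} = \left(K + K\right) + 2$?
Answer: $352350$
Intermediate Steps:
$B{\left(K \right)} = 2 + 2 K$ ($B{\left(K \right)} = 2 K + 2 = 2 + 2 K$)
$\left(-23 + 20\right) \left(18 - 13\right) \left(-45\right) \left(B{\left(2 \right)} + 12\right) \left(20 + 9\right) = \left(-23 + 20\right) \left(18 - 13\right) \left(-45\right) \left(\left(2 + 2 \cdot 2\right) + 12\right) \left(20 + 9\right) = \left(-3\right) 5 \left(-45\right) \left(\left(2 + 4\right) + 12\right) 29 = \left(-15\right) \left(-45\right) \left(6 + 12\right) 29 = 675 \cdot 18 \cdot 29 = 675 \cdot 522 = 352350$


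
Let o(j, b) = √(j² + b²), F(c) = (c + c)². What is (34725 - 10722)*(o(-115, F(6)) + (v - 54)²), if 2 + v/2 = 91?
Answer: 369070128 + 24003*√33961 ≈ 3.7349e+8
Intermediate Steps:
v = 178 (v = -4 + 2*91 = -4 + 182 = 178)
F(c) = 4*c² (F(c) = (2*c)² = 4*c²)
o(j, b) = √(b² + j²)
(34725 - 10722)*(o(-115, F(6)) + (v - 54)²) = (34725 - 10722)*(√((4*6²)² + (-115)²) + (178 - 54)²) = 24003*(√((4*36)² + 13225) + 124²) = 24003*(√(144² + 13225) + 15376) = 24003*(√(20736 + 13225) + 15376) = 24003*(√33961 + 15376) = 24003*(15376 + √33961) = 369070128 + 24003*√33961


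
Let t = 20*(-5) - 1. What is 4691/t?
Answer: -4691/101 ≈ -46.446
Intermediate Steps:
t = -101 (t = -100 - 1 = -101)
4691/t = 4691/(-101) = 4691*(-1/101) = -4691/101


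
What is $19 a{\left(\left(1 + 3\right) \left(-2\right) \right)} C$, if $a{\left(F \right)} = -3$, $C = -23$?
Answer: $1311$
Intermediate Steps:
$19 a{\left(\left(1 + 3\right) \left(-2\right) \right)} C = 19 \left(-3\right) \left(-23\right) = \left(-57\right) \left(-23\right) = 1311$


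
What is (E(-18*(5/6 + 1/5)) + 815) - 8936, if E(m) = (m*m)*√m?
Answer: -8121 + 8649*I*√465/125 ≈ -8121.0 + 1492.0*I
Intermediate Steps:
E(m) = m^(5/2) (E(m) = m²*√m = m^(5/2))
(E(-18*(5/6 + 1/5)) + 815) - 8936 = ((-18*(5/6 + 1/5))^(5/2) + 815) - 8936 = ((-18*(5*(⅙) + 1*(⅕)))^(5/2) + 815) - 8936 = ((-18*(⅚ + ⅕))^(5/2) + 815) - 8936 = ((-18*31/30)^(5/2) + 815) - 8936 = ((-93/5)^(5/2) + 815) - 8936 = (8649*I*√465/125 + 815) - 8936 = (815 + 8649*I*√465/125) - 8936 = -8121 + 8649*I*√465/125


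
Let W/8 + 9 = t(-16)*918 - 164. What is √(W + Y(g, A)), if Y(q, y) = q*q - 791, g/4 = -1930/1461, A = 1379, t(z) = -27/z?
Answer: √21870133978/1461 ≈ 101.22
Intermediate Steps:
g = -7720/1461 (g = 4*(-1930/1461) = -7720/1461 ≈ -5.2840)
Y(q, y) = -791 + q² (Y(q, y) = q² - 791 = -791 + q²)
W = 11009 (W = -72 + 8*(-27/(-16)*918 - 164) = -72 + 8*(-27*(-1/16)*918 - 164) = -72 + 8*((27/16)*918 - 164) = -72 + 8*(12393/8 - 164) = -72 + 8*(11081/8) = -72 + 11081 = 11009)
√(W + Y(g, A)) = √(11009 + (-791 + (-7720/1461)²)) = √(11009 + (-791 + 59598400/2134521)) = √(11009 - 1628807711/2134521) = √(21870133978/2134521) = √21870133978/1461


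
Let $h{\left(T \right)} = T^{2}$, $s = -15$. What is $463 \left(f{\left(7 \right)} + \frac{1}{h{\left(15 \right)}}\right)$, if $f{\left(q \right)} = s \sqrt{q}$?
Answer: $\frac{463}{225} - 6945 \sqrt{7} \approx -18373.0$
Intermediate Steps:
$f{\left(q \right)} = - 15 \sqrt{q}$
$463 \left(f{\left(7 \right)} + \frac{1}{h{\left(15 \right)}}\right) = 463 \left(- 15 \sqrt{7} + \frac{1}{15^{2}}\right) = 463 \left(- 15 \sqrt{7} + \frac{1}{225}\right) = 463 \left(\frac{1}{225} - 15 \sqrt{7}\right) = \frac{463}{225} - 6945 \sqrt{7}$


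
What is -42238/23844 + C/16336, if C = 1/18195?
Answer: -1046212449493/590603004240 ≈ -1.7714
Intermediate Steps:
C = 1/18195 ≈ 5.4960e-5
-42238/23844 + C/16336 = -42238/23844 + (1/18195)/16336 = -42238*1/23844 + (1/18195)*(1/16336) = -21119/11922 + 1/297233520 = -1046212449493/590603004240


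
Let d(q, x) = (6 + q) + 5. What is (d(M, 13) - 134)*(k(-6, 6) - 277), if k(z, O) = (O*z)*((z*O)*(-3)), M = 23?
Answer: 416500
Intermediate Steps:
k(z, O) = -3*O²*z² (k(z, O) = (O*z)*((O*z)*(-3)) = (O*z)*(-3*O*z) = -3*O²*z²)
d(q, x) = 11 + q
(d(M, 13) - 134)*(k(-6, 6) - 277) = ((11 + 23) - 134)*(-3*6²*(-6)² - 277) = (34 - 134)*(-3*36*36 - 277) = -100*(-3888 - 277) = -100*(-4165) = 416500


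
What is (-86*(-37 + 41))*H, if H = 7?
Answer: -2408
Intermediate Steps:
(-86*(-37 + 41))*H = -86*(-37 + 41)*7 = -86*4*7 = -344*7 = -2408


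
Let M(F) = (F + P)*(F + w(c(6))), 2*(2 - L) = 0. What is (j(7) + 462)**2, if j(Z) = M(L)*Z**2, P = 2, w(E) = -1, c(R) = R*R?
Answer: 432964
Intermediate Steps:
L = 2 (L = 2 - 1/2*0 = 2 + 0 = 2)
c(R) = R**2
M(F) = (-1 + F)*(2 + F) (M(F) = (F + 2)*(F - 1) = (2 + F)*(-1 + F) = (-1 + F)*(2 + F))
j(Z) = 4*Z**2 (j(Z) = (-2 + 2 + 2**2)*Z**2 = (-2 + 2 + 4)*Z**2 = 4*Z**2)
(j(7) + 462)**2 = (4*7**2 + 462)**2 = (4*49 + 462)**2 = (196 + 462)**2 = 658**2 = 432964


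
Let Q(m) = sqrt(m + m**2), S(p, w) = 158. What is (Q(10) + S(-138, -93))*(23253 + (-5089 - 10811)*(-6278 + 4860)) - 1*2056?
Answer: 3565971518 + 22569453*sqrt(110) ≈ 3.8027e+9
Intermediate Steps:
(Q(10) + S(-138, -93))*(23253 + (-5089 - 10811)*(-6278 + 4860)) - 1*2056 = (sqrt(10*(1 + 10)) + 158)*(23253 + (-5089 - 10811)*(-6278 + 4860)) - 1*2056 = (sqrt(10*11) + 158)*(23253 - 15900*(-1418)) - 2056 = (sqrt(110) + 158)*(23253 + 22546200) - 2056 = (158 + sqrt(110))*22569453 - 2056 = (3565973574 + 22569453*sqrt(110)) - 2056 = 3565971518 + 22569453*sqrt(110)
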